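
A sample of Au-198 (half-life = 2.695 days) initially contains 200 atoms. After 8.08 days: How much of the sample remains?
N = N₀(1/2)^(t/t½) = 25.03 atoms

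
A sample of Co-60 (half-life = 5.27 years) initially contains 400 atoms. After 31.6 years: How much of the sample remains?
N = N₀(1/2)^(t/t½) = 6.266 atoms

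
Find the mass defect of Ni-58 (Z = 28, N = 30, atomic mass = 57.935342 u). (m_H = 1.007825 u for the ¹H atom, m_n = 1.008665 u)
Δm = Z·m_H + N·m_n − M = 0.5437 u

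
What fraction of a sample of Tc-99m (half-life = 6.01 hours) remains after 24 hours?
N/N₀ = (1/2)^(t/t½) = 0.06279 = 6.28%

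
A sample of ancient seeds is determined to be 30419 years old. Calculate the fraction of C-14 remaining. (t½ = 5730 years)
N/N₀ = (1/2)^(t/t½) = 0.02523 = 2.52%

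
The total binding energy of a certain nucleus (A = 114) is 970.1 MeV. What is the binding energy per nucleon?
B.E./A = 970.1/114 = 8.51 MeV/nucleon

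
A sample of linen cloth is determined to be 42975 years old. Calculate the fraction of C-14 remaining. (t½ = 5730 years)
N/N₀ = (1/2)^(t/t½) = 0.005524 = 0.552%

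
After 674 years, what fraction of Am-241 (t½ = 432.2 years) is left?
N/N₀ = (1/2)^(t/t½) = 0.3393 = 33.9%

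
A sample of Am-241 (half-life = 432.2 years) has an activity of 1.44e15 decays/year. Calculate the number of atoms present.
N = A/λ = 8.979e17 atoms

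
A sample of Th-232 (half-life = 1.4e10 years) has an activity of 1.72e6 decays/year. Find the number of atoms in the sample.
N = A/λ = 3.474e16 atoms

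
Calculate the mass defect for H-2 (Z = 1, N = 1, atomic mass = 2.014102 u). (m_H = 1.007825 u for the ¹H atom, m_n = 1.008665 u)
Δm = Z·m_H + N·m_n − M = 0.002388 u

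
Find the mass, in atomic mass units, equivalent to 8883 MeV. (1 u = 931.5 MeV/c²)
m = E/c² = 9.536 u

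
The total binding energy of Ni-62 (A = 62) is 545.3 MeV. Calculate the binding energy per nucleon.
B.E./A = 545.3/62 = 8.795 MeV/nucleon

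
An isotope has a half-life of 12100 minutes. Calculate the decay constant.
λ = ln(2)/t½ = 5.728e-5 minute⁻¹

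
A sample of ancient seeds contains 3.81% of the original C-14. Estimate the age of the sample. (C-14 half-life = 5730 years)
Age = t½ × log₂(1/ratio) = 27010 years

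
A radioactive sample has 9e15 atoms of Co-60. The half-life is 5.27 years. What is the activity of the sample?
A = λN = 1.184e15 decays/year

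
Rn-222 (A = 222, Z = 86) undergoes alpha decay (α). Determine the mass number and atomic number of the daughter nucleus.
Daughter: A = 218, Z = 84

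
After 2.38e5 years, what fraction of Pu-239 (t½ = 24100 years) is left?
N/N₀ = (1/2)^(t/t½) = 0.001065 = 0.106%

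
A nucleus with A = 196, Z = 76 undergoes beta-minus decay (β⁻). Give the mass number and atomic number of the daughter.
Daughter: A = 196, Z = 77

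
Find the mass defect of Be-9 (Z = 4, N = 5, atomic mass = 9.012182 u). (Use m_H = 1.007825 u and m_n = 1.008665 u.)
Δm = Z·m_H + N·m_n − M = 0.06244 u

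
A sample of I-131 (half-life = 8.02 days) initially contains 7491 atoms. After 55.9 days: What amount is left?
N = N₀(1/2)^(t/t½) = 59.75 atoms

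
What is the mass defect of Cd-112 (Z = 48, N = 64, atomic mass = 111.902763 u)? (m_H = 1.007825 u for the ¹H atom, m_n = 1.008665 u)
Δm = Z·m_H + N·m_n − M = 1.027 u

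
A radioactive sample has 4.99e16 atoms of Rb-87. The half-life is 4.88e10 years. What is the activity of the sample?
A = λN = 7.088e5 decays/year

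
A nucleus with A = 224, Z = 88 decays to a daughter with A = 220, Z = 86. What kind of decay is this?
ΔA = -4, ΔZ = -2 ⇒ alpha decay (α)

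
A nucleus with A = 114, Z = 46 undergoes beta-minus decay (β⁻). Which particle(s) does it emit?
β⁻: electron (e⁻) + antineutrino (ν̄ₑ)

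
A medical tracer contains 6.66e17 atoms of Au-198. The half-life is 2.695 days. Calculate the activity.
A = λN = 1.713e17 decays/day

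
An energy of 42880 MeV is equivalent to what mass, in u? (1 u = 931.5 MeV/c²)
m = E/c² = 46.03 u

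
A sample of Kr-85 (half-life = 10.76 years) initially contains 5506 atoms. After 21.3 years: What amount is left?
N = N₀(1/2)^(t/t½) = 1396 atoms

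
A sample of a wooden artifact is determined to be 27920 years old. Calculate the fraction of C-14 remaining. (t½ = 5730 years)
N/N₀ = (1/2)^(t/t½) = 0.03414 = 3.41%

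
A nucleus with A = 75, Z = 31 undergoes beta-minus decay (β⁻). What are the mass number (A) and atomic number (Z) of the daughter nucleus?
Daughter: A = 75, Z = 32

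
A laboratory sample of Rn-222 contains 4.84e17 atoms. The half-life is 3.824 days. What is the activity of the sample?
A = λN = 8.773e16 decays/day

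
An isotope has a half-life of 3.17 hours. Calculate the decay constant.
λ = ln(2)/t½ = 0.2187 hour⁻¹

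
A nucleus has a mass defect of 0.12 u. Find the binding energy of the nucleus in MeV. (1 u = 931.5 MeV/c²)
B.E. = Δm × 931.5 = 111.8 MeV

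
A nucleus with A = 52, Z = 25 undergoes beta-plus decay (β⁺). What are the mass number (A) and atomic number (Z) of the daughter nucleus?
Daughter: A = 52, Z = 24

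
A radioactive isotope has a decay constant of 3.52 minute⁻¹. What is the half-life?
t½ = ln(2)/λ = 0.1969 minutes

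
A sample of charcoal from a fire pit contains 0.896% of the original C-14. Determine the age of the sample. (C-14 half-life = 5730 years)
Age = t½ × log₂(1/ratio) = 38980 years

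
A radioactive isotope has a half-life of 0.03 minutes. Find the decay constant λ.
λ = ln(2)/t½ = 23.1 minute⁻¹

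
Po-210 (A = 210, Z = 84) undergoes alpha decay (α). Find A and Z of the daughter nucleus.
Daughter: A = 206, Z = 82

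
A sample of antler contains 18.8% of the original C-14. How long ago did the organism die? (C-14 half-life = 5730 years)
Age = t½ × log₂(1/ratio) = 13820 years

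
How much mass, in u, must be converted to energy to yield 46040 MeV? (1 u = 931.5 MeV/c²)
m = E/c² = 49.43 u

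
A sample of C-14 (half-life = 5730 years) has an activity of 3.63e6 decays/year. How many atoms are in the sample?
N = A/λ = 3.001e10 atoms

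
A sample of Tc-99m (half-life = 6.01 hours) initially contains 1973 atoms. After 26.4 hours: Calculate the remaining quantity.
N = N₀(1/2)^(t/t½) = 93.93 atoms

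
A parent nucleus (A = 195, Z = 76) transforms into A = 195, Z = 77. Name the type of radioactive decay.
ΔA = 0, ΔZ = +1 ⇒ beta-minus decay (β⁻)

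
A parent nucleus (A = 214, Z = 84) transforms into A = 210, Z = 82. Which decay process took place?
ΔA = -4, ΔZ = -2 ⇒ alpha decay (α)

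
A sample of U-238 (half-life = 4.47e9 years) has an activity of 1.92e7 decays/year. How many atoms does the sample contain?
N = A/λ = 1.238e17 atoms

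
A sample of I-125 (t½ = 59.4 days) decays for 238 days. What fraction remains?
N/N₀ = (1/2)^(t/t½) = 0.06221 = 6.22%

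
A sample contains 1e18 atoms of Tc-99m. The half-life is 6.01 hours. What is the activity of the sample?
A = λN = 1.153e17 decays/hour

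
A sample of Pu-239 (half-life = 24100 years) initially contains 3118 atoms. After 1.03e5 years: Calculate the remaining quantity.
N = N₀(1/2)^(t/t½) = 161.2 atoms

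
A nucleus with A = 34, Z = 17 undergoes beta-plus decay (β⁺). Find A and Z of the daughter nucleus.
Daughter: A = 34, Z = 16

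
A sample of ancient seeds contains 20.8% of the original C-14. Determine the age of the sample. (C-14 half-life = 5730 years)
Age = t½ × log₂(1/ratio) = 12980 years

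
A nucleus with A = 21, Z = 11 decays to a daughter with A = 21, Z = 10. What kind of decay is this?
ΔA = 0, ΔZ = -1 ⇒ beta-plus decay (β⁺) or electron capture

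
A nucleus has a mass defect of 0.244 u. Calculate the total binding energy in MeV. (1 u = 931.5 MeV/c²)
B.E. = Δm × 931.5 = 227.3 MeV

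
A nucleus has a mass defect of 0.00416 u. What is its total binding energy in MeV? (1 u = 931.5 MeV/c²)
B.E. = Δm × 931.5 = 3.875 MeV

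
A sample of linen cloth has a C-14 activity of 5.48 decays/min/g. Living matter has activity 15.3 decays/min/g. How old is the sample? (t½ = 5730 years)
Age = t½ × log₂(A₀/A) = 8488 years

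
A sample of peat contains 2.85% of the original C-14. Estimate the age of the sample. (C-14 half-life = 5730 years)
Age = t½ × log₂(1/ratio) = 29410 years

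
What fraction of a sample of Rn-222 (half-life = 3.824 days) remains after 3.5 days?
N/N₀ = (1/2)^(t/t½) = 0.5302 = 53%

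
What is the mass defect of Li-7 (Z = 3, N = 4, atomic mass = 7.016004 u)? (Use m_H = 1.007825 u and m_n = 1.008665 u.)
Δm = Z·m_H + N·m_n − M = 0.04213 u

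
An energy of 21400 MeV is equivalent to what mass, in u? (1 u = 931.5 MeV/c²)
m = E/c² = 22.97 u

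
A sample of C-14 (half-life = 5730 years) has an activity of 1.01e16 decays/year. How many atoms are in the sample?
N = A/λ = 8.349e19 atoms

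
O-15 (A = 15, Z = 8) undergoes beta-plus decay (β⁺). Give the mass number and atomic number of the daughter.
Daughter: A = 15, Z = 7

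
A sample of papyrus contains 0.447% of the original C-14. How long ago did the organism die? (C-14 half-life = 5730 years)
Age = t½ × log₂(1/ratio) = 44730 years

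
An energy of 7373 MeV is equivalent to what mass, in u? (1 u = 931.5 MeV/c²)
m = E/c² = 7.915 u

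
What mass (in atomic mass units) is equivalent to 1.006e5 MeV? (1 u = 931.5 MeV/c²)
m = E/c² = 108 u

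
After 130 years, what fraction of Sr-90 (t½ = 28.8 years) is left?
N/N₀ = (1/2)^(t/t½) = 0.04377 = 4.38%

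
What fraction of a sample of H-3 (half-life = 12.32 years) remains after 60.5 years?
N/N₀ = (1/2)^(t/t½) = 0.03325 = 3.32%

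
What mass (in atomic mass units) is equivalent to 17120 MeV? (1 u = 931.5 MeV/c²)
m = E/c² = 18.38 u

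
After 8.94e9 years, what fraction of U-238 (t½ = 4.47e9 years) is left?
N/N₀ = (1/2)^(t/t½) = 0.25 = 25%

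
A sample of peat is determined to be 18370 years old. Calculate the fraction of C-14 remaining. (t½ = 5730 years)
N/N₀ = (1/2)^(t/t½) = 0.1084 = 10.8%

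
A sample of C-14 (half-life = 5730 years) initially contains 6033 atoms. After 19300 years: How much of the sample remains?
N = N₀(1/2)^(t/t½) = 584.2 atoms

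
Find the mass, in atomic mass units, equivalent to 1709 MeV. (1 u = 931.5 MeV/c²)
m = E/c² = 1.835 u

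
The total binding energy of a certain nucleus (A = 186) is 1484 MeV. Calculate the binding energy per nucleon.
B.E./A = 1484/186 = 7.978 MeV/nucleon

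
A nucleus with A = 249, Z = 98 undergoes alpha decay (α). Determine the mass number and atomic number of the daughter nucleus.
Daughter: A = 245, Z = 96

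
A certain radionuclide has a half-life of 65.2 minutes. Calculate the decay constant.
λ = ln(2)/t½ = 0.01063 minute⁻¹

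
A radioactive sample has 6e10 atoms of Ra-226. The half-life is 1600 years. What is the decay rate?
A = λN = 2.599e7 decays/year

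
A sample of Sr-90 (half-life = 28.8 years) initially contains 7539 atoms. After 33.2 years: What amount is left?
N = N₀(1/2)^(t/t½) = 3391 atoms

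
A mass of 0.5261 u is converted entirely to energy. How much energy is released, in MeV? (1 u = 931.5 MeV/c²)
E = mc² = 490.1 MeV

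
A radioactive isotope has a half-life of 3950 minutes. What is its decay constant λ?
λ = ln(2)/t½ = 1.755e-4 minute⁻¹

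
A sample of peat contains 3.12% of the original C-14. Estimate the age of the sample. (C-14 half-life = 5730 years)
Age = t½ × log₂(1/ratio) = 28660 years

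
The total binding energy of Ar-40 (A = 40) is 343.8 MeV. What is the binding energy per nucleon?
B.E./A = 343.8/40 = 8.595 MeV/nucleon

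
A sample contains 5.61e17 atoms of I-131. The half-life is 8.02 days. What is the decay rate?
A = λN = 4.849e16 decays/day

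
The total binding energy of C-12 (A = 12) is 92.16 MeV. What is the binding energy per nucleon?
B.E./A = 92.16/12 = 7.68 MeV/nucleon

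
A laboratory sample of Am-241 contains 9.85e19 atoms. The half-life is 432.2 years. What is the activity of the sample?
A = λN = 1.58e17 decays/year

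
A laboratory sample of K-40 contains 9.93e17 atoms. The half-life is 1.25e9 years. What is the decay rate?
A = λN = 5.506e8 decays/year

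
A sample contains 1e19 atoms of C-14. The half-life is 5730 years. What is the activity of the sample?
A = λN = 1.21e15 decays/year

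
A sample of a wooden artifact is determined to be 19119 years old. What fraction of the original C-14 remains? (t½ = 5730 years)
N/N₀ = (1/2)^(t/t½) = 0.09898 = 9.9%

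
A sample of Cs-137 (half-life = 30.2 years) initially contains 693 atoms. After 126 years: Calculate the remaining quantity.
N = N₀(1/2)^(t/t½) = 38.44 atoms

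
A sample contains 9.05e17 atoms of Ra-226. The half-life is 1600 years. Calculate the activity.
A = λN = 3.921e14 decays/year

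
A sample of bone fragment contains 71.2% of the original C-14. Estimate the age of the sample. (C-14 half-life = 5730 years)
Age = t½ × log₂(1/ratio) = 2808 years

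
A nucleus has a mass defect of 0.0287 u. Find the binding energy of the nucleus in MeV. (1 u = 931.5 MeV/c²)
B.E. = Δm × 931.5 = 26.73 MeV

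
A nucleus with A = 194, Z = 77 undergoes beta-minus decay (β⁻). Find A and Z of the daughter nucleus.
Daughter: A = 194, Z = 78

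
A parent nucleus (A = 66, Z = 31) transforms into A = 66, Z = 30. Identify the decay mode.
ΔA = 0, ΔZ = -1 ⇒ beta-plus decay (β⁺) or electron capture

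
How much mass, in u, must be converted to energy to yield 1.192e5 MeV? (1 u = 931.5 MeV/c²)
m = E/c² = 128 u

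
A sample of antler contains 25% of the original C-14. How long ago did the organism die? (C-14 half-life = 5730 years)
Age = t½ × log₂(1/ratio) = 11460 years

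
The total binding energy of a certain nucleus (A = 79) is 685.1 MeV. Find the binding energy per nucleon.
B.E./A = 685.1/79 = 8.672 MeV/nucleon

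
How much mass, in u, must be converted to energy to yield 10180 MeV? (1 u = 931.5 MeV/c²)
m = E/c² = 10.93 u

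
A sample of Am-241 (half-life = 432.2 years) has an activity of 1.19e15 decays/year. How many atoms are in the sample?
N = A/λ = 7.42e17 atoms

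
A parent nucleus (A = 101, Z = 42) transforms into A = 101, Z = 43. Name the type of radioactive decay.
ΔA = 0, ΔZ = +1 ⇒ beta-minus decay (β⁻)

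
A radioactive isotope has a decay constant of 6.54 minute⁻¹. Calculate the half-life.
t½ = ln(2)/λ = 0.106 minutes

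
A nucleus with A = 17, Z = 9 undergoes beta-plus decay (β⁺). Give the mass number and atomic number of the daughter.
Daughter: A = 17, Z = 8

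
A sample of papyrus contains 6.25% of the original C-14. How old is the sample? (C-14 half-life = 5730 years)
Age = t½ × log₂(1/ratio) = 22920 years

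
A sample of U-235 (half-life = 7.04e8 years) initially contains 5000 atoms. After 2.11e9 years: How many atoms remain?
N = N₀(1/2)^(t/t½) = 626.2 atoms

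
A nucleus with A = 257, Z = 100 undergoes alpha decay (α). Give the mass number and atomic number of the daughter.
Daughter: A = 253, Z = 98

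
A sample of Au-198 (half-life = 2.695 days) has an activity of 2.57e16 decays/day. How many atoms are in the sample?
N = A/λ = 9.992e16 atoms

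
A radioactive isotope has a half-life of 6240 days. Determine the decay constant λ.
λ = ln(2)/t½ = 1.111e-4 day⁻¹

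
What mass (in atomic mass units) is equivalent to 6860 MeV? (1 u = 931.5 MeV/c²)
m = E/c² = 7.364 u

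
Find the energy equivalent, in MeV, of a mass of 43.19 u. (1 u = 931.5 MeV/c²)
E = mc² = 40230 MeV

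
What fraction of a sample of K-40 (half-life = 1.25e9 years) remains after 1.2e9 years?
N/N₀ = (1/2)^(t/t½) = 0.5141 = 51.4%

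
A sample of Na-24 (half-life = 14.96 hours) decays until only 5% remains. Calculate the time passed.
t = t½ × log₂(N₀/N) = 64.66 hours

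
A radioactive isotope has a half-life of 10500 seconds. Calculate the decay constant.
λ = ln(2)/t½ = 6.601e-5 second⁻¹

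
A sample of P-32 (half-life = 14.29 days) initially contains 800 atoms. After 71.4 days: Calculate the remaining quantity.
N = N₀(1/2)^(t/t½) = 25.06 atoms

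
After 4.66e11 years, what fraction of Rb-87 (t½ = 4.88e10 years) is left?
N/N₀ = (1/2)^(t/t½) = 0.001335 = 0.133%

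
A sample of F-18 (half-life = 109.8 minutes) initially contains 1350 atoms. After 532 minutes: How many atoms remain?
N = N₀(1/2)^(t/t½) = 46.97 atoms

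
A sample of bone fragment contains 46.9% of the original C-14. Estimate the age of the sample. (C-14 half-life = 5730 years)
Age = t½ × log₂(1/ratio) = 6259 years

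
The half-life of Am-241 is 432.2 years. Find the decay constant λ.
λ = ln(2)/t½ = 0.001604 year⁻¹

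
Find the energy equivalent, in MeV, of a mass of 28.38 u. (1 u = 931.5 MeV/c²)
E = mc² = 26440 MeV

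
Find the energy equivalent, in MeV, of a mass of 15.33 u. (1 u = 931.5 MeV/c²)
E = mc² = 14280 MeV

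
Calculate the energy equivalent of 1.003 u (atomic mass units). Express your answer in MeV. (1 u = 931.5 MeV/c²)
E = mc² = 934.3 MeV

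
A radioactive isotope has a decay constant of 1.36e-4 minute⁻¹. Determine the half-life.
t½ = ln(2)/λ = 5097 minutes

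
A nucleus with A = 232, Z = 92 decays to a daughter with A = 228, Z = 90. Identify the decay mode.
ΔA = -4, ΔZ = -2 ⇒ alpha decay (α)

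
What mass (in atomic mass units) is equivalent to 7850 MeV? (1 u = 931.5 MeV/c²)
m = E/c² = 8.427 u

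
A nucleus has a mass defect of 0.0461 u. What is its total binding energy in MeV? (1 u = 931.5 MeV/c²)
B.E. = Δm × 931.5 = 42.94 MeV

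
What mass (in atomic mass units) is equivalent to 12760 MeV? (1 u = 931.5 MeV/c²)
m = E/c² = 13.7 u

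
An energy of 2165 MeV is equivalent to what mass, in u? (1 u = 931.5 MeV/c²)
m = E/c² = 2.324 u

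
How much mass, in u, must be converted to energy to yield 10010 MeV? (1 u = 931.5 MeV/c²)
m = E/c² = 10.75 u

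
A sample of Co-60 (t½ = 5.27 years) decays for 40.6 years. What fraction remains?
N/N₀ = (1/2)^(t/t½) = 0.004796 = 0.48%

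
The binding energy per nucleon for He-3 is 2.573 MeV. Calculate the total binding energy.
B.E. = 2.573 × 3 = 7.719 MeV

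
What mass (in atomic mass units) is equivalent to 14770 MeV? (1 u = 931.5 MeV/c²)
m = E/c² = 15.86 u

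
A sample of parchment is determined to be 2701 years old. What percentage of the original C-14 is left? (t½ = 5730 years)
N/N₀ = (1/2)^(t/t½) = 0.7213 = 72.1%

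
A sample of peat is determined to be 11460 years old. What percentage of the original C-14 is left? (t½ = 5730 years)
N/N₀ = (1/2)^(t/t½) = 0.25 = 25%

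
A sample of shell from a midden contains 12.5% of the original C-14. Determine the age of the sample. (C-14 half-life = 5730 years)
Age = t½ × log₂(1/ratio) = 17190 years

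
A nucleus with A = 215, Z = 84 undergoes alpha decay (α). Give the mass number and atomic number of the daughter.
Daughter: A = 211, Z = 82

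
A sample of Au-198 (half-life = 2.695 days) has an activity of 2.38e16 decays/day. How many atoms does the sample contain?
N = A/λ = 9.254e16 atoms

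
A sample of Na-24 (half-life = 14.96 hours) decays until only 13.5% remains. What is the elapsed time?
t = t½ × log₂(N₀/N) = 43.22 hours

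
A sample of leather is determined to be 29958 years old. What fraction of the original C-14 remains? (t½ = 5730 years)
N/N₀ = (1/2)^(t/t½) = 0.02668 = 2.67%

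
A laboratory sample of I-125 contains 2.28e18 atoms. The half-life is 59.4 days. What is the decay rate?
A = λN = 2.661e16 decays/day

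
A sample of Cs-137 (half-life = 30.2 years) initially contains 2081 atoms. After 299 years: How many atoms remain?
N = N₀(1/2)^(t/t½) = 2.177 atoms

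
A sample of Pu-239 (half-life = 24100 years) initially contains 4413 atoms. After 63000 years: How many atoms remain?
N = N₀(1/2)^(t/t½) = 720.8 atoms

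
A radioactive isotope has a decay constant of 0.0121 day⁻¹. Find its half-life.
t½ = ln(2)/λ = 57.28 days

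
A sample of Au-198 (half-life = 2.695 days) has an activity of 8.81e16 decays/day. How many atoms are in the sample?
N = A/λ = 3.425e17 atoms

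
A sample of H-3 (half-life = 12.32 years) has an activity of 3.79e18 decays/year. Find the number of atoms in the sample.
N = A/λ = 6.736e19 atoms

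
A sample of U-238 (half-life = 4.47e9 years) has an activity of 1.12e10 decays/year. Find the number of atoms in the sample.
N = A/λ = 7.223e19 atoms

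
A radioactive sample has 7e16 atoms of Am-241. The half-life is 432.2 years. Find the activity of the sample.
A = λN = 1.123e14 decays/year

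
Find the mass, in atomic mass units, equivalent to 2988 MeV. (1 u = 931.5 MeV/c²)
m = E/c² = 3.208 u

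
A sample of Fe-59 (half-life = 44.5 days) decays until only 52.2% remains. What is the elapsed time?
t = t½ × log₂(N₀/N) = 41.74 days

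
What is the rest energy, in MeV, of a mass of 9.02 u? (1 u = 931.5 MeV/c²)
E = mc² = 8402 MeV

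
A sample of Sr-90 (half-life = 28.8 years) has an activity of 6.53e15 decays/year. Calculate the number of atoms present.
N = A/λ = 2.713e17 atoms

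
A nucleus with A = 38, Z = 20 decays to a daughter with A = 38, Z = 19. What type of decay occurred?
ΔA = 0, ΔZ = -1 ⇒ beta-plus decay (β⁺) or electron capture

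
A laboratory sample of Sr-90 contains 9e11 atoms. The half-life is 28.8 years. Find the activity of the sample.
A = λN = 2.166e10 decays/year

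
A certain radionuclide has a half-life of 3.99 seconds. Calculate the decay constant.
λ = ln(2)/t½ = 0.1737 second⁻¹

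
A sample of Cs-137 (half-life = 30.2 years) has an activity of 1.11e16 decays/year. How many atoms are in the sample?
N = A/λ = 4.836e17 atoms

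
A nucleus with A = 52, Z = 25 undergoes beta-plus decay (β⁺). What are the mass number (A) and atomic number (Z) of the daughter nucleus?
Daughter: A = 52, Z = 24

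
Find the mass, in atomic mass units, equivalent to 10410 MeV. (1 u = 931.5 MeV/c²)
m = E/c² = 11.18 u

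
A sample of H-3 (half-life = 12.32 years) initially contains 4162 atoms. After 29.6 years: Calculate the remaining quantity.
N = N₀(1/2)^(t/t½) = 787.1 atoms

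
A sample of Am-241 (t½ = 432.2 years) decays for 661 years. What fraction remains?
N/N₀ = (1/2)^(t/t½) = 0.3464 = 34.6%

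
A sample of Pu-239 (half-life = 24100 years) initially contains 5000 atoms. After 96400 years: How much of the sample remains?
N = N₀(1/2)^(t/t½) = 312.5 atoms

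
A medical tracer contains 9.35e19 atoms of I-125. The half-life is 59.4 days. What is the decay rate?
A = λN = 1.091e18 decays/day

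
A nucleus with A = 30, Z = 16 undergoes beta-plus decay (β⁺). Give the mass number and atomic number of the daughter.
Daughter: A = 30, Z = 15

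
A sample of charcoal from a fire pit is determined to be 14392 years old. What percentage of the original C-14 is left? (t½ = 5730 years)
N/N₀ = (1/2)^(t/t½) = 0.1753 = 17.5%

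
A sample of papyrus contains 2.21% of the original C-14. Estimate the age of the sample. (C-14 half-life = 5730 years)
Age = t½ × log₂(1/ratio) = 31510 years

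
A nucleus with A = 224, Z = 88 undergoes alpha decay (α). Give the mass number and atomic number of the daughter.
Daughter: A = 220, Z = 86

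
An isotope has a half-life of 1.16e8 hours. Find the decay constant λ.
λ = ln(2)/t½ = 5.975e-9 hour⁻¹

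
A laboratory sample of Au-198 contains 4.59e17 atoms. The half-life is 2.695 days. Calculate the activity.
A = λN = 1.181e17 decays/day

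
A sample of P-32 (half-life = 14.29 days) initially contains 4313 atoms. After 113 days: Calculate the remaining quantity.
N = N₀(1/2)^(t/t½) = 17.96 atoms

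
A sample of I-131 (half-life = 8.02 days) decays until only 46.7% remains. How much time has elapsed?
t = t½ × log₂(N₀/N) = 8.81 days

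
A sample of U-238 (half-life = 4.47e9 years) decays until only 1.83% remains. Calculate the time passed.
t = t½ × log₂(N₀/N) = 2.58e10 years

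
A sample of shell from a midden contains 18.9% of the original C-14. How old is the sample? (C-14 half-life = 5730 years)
Age = t½ × log₂(1/ratio) = 13770 years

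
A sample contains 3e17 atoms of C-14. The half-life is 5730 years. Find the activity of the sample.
A = λN = 3.629e13 decays/year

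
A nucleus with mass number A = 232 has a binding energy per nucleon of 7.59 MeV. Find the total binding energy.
B.E. = 7.59 × 232 = 1761 MeV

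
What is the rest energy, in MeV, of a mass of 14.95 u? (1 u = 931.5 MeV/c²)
E = mc² = 13930 MeV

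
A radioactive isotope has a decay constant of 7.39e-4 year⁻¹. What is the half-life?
t½ = ln(2)/λ = 938 years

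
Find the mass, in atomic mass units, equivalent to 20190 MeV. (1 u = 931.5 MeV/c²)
m = E/c² = 21.67 u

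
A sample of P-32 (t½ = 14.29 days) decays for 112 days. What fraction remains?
N/N₀ = (1/2)^(t/t½) = 0.004372 = 0.437%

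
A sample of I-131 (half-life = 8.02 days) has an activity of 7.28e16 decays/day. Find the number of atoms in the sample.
N = A/λ = 8.423e17 atoms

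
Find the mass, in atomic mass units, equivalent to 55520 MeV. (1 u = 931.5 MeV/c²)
m = E/c² = 59.6 u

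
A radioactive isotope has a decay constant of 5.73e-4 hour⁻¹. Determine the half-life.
t½ = ln(2)/λ = 1210 hours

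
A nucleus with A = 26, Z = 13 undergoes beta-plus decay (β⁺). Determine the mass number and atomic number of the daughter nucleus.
Daughter: A = 26, Z = 12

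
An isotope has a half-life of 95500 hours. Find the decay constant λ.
λ = ln(2)/t½ = 7.258e-6 hour⁻¹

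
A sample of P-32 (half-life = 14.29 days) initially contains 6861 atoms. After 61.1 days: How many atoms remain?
N = N₀(1/2)^(t/t½) = 354.2 atoms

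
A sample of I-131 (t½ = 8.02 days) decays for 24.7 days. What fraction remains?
N/N₀ = (1/2)^(t/t½) = 0.1183 = 11.8%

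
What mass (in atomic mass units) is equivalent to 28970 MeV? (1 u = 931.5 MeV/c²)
m = E/c² = 31.1 u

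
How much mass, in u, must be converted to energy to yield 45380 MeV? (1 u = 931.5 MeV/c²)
m = E/c² = 48.72 u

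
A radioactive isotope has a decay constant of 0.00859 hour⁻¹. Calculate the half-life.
t½ = ln(2)/λ = 80.69 hours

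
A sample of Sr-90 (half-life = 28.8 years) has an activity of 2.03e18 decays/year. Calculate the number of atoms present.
N = A/λ = 8.435e19 atoms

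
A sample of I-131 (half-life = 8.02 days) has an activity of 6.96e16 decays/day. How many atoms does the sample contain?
N = A/λ = 8.053e17 atoms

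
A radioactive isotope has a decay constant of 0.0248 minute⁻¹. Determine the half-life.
t½ = ln(2)/λ = 27.95 minutes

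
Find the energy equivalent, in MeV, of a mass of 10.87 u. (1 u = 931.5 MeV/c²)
E = mc² = 10130 MeV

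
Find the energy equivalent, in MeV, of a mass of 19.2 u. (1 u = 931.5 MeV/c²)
E = mc² = 17880 MeV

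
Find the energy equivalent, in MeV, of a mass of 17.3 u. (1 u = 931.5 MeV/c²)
E = mc² = 16110 MeV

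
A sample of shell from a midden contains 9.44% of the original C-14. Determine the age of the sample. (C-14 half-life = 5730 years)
Age = t½ × log₂(1/ratio) = 19510 years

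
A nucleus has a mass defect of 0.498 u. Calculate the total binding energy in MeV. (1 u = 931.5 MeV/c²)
B.E. = Δm × 931.5 = 463.9 MeV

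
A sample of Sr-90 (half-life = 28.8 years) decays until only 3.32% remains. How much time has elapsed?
t = t½ × log₂(N₀/N) = 141.5 years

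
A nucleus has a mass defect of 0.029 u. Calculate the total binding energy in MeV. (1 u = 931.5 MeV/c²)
B.E. = Δm × 931.5 = 27.01 MeV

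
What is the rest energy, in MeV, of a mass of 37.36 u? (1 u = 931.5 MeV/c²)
E = mc² = 34800 MeV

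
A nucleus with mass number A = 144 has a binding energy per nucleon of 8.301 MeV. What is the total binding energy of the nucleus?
B.E. = 8.301 × 144 = 1195 MeV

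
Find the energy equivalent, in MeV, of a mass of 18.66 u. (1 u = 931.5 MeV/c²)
E = mc² = 17380 MeV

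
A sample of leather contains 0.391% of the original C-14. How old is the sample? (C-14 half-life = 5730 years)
Age = t½ × log₂(1/ratio) = 45830 years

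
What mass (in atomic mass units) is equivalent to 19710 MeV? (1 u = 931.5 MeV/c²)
m = E/c² = 21.16 u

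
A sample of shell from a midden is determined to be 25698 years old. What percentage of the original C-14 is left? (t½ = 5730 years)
N/N₀ = (1/2)^(t/t½) = 0.04466 = 4.47%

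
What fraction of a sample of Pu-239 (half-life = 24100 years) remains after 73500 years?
N/N₀ = (1/2)^(t/t½) = 0.1208 = 12.1%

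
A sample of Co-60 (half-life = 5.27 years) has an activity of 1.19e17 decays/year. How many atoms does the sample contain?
N = A/λ = 9.048e17 atoms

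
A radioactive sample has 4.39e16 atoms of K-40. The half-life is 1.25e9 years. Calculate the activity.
A = λN = 2.434e7 decays/year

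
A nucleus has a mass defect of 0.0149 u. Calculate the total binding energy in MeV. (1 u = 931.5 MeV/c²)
B.E. = Δm × 931.5 = 13.88 MeV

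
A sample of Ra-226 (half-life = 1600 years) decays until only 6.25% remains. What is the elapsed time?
t = t½ × log₂(N₀/N) = 6400 years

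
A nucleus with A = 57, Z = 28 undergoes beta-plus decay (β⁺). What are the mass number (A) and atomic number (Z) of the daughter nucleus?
Daughter: A = 57, Z = 27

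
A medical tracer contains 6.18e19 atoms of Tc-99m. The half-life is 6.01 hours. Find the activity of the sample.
A = λN = 7.128e18 decays/hour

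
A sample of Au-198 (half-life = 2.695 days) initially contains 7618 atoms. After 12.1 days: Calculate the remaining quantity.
N = N₀(1/2)^(t/t½) = 339.1 atoms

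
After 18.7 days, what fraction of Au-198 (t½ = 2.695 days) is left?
N/N₀ = (1/2)^(t/t½) = 0.008151 = 0.815%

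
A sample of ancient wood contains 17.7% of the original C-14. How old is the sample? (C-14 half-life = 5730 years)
Age = t½ × log₂(1/ratio) = 14310 years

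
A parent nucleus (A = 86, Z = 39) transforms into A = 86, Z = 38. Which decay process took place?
ΔA = 0, ΔZ = -1 ⇒ beta-plus decay (β⁺) or electron capture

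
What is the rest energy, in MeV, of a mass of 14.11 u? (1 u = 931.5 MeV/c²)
E = mc² = 13140 MeV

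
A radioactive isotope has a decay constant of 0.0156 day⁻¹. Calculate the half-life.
t½ = ln(2)/λ = 44.43 days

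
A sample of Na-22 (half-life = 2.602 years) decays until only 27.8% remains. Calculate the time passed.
t = t½ × log₂(N₀/N) = 4.805 years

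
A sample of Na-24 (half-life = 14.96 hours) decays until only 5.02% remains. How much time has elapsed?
t = t½ × log₂(N₀/N) = 64.57 hours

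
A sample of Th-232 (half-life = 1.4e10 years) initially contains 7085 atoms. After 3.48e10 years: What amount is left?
N = N₀(1/2)^(t/t½) = 1265 atoms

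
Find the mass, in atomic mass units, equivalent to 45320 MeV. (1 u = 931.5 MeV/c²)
m = E/c² = 48.65 u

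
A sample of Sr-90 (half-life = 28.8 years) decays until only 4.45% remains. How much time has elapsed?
t = t½ × log₂(N₀/N) = 129.3 years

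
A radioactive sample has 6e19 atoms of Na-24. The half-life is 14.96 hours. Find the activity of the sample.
A = λN = 2.78e18 decays/hour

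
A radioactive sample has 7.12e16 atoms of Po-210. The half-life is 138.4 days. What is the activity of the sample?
A = λN = 3.566e14 decays/day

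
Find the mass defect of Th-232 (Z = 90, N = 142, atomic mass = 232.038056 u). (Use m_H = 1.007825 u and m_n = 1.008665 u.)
Δm = Z·m_H + N·m_n − M = 1.897 u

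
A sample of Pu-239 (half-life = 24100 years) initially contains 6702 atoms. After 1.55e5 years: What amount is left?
N = N₀(1/2)^(t/t½) = 77.65 atoms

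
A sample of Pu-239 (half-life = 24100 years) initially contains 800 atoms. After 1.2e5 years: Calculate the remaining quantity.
N = N₀(1/2)^(t/t½) = 25.36 atoms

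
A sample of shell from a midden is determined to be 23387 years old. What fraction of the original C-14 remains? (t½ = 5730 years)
N/N₀ = (1/2)^(t/t½) = 0.05907 = 5.91%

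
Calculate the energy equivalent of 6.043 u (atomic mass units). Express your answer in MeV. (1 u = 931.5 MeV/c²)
E = mc² = 5629 MeV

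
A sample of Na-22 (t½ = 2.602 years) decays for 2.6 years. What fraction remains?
N/N₀ = (1/2)^(t/t½) = 0.5003 = 50%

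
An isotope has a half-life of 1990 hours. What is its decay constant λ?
λ = ln(2)/t½ = 3.483e-4 hour⁻¹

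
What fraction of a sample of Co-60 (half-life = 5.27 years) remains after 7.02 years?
N/N₀ = (1/2)^(t/t½) = 0.3972 = 39.7%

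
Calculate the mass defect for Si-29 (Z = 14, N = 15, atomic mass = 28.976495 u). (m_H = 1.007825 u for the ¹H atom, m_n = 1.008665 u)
Δm = Z·m_H + N·m_n − M = 0.263 u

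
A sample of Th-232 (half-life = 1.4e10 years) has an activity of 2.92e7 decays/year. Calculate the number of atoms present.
N = A/λ = 5.898e17 atoms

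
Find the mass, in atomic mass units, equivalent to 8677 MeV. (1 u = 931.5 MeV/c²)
m = E/c² = 9.315 u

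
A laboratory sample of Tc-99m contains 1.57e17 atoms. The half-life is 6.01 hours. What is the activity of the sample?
A = λN = 1.811e16 decays/hour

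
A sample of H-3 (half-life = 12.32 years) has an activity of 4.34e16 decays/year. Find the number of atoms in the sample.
N = A/λ = 7.714e17 atoms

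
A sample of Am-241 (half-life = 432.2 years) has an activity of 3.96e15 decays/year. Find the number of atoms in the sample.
N = A/λ = 2.469e18 atoms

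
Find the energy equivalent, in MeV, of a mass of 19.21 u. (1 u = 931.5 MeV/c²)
E = mc² = 17890 MeV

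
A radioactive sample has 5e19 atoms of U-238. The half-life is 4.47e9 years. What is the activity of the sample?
A = λN = 7.753e9 decays/year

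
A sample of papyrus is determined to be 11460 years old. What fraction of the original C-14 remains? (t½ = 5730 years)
N/N₀ = (1/2)^(t/t½) = 0.25 = 25%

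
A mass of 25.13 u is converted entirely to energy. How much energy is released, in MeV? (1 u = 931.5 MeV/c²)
E = mc² = 23410 MeV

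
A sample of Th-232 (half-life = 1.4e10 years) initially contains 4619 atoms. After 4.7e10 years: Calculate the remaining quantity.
N = N₀(1/2)^(t/t½) = 450.8 atoms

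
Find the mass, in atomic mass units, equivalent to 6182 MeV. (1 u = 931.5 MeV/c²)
m = E/c² = 6.637 u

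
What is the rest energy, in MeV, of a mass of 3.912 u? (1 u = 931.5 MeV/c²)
E = mc² = 3644 MeV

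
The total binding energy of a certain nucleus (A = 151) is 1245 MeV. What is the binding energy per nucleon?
B.E./A = 1245/151 = 8.245 MeV/nucleon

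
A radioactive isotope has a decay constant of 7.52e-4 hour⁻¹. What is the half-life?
t½ = ln(2)/λ = 921.7 hours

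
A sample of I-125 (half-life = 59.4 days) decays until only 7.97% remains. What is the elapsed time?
t = t½ × log₂(N₀/N) = 216.8 days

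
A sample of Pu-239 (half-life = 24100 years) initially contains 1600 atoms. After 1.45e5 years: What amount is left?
N = N₀(1/2)^(t/t½) = 24.71 atoms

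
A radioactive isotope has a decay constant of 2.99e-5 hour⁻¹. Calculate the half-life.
t½ = ln(2)/λ = 23180 hours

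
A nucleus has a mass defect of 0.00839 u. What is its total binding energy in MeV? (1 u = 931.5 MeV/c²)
B.E. = Δm × 931.5 = 7.815 MeV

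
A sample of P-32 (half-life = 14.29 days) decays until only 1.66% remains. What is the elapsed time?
t = t½ × log₂(N₀/N) = 84.49 days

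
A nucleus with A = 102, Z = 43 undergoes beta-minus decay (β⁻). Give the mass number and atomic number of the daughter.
Daughter: A = 102, Z = 44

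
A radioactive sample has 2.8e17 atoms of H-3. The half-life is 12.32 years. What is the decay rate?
A = λN = 1.575e16 decays/year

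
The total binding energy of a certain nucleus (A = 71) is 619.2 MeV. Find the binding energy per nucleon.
B.E./A = 619.2/71 = 8.721 MeV/nucleon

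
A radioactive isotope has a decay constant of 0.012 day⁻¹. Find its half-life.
t½ = ln(2)/λ = 57.76 days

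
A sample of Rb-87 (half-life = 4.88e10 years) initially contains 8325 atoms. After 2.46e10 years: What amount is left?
N = N₀(1/2)^(t/t½) = 5870 atoms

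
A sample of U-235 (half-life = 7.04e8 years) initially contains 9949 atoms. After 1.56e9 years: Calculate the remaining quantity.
N = N₀(1/2)^(t/t½) = 2142 atoms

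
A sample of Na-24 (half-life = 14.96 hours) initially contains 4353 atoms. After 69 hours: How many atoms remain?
N = N₀(1/2)^(t/t½) = 178 atoms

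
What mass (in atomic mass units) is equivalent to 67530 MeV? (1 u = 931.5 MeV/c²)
m = E/c² = 72.5 u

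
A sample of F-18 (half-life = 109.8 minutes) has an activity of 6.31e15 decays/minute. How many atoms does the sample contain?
N = A/λ = 9.996e17 atoms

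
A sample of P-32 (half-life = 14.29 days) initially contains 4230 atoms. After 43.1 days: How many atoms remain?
N = N₀(1/2)^(t/t½) = 522.9 atoms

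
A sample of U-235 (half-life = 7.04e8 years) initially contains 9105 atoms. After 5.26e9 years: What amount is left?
N = N₀(1/2)^(t/t½) = 51.3 atoms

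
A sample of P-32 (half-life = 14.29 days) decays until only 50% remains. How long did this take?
t = t½ × log₂(N₀/N) = 14.29 days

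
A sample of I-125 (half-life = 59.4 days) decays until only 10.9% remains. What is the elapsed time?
t = t½ × log₂(N₀/N) = 189.9 days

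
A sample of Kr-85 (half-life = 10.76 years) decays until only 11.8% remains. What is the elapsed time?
t = t½ × log₂(N₀/N) = 33.17 years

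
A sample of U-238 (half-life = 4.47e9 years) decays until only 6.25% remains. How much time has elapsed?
t = t½ × log₂(N₀/N) = 1.788e10 years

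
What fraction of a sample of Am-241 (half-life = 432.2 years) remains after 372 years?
N/N₀ = (1/2)^(t/t½) = 0.5507 = 55.1%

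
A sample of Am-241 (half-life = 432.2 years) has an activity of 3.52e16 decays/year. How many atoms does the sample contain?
N = A/λ = 2.195e19 atoms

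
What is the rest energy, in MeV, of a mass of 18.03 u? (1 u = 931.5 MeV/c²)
E = mc² = 16790 MeV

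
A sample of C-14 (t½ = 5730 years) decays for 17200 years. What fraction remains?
N/N₀ = (1/2)^(t/t½) = 0.1248 = 12.5%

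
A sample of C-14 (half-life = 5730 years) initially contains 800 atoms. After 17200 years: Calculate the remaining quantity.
N = N₀(1/2)^(t/t½) = 99.88 atoms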